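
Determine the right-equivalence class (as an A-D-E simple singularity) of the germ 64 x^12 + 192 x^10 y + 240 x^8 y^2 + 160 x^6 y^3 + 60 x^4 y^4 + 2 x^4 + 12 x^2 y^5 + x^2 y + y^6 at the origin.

D_7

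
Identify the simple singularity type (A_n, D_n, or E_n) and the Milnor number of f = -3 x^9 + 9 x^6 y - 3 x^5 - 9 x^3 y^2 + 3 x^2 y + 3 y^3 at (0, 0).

Type D_4, Milnor number mu = 4.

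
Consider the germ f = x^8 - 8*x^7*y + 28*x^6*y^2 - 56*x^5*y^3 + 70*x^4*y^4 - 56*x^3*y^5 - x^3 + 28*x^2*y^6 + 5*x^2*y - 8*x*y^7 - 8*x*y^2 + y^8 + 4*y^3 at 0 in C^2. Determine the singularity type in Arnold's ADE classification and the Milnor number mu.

Type D_{9}, Milnor number mu = 9.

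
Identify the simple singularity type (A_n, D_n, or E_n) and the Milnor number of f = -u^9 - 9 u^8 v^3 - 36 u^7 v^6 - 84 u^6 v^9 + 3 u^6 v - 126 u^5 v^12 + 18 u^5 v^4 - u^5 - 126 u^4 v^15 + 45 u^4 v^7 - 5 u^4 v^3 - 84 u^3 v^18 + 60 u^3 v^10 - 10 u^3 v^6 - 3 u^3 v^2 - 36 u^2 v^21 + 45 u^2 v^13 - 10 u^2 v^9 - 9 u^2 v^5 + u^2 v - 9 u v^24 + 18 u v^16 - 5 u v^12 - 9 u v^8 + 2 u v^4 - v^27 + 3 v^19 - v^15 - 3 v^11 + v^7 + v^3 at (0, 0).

The Hessian of f at 0 is [[0, 0], [0, 0]] with rank 0, so corank 2. A Groebner basis of the Jacobian ideal J(f) in C{u,v} is {v^3, u^2 + 3*v^2, u*v}; counting standard monomials gives mu = 4. Corank 2; j^3 = v*(u^2 + v^2) splits into three distinct lines over C (the quadratic factor has nonzero discriminant), so D_4.

Type D_{4}, Milnor number mu = 4.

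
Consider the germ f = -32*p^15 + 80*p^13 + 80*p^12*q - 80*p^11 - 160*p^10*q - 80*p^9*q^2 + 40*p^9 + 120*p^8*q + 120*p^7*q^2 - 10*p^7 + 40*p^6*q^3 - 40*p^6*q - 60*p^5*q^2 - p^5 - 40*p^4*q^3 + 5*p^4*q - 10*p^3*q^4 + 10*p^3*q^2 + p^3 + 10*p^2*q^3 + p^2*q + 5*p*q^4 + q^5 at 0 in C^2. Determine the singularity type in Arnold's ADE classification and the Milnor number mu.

Type D6, Milnor number mu = 6.

The Hessian of f at 0 has rank 0. Corank 2; j^3 = p^2*(p + q) has shape L^2 M (L != M), so D-series; mu = 6 gives D_6.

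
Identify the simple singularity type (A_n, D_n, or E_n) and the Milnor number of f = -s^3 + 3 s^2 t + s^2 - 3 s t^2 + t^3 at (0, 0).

The Hessian of f at 0 has rank 1. Corank 1: A-series; mu = 2 gives A_2.

Type A2, Milnor number mu = 2.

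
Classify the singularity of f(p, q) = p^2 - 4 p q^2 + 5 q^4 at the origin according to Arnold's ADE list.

A_3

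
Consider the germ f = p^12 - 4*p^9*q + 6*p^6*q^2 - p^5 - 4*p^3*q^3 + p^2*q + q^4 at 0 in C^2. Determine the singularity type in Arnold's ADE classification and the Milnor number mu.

Type D_5, Milnor number mu = 5.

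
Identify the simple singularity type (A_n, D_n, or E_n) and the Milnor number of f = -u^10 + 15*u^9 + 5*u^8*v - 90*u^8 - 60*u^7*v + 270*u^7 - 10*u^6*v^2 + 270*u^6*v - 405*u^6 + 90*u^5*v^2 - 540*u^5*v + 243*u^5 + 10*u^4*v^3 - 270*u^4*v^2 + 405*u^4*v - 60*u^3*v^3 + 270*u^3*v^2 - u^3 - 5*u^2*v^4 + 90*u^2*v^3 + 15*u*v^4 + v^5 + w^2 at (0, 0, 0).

The Hessian of f at 0 has rank 1. Corank 2; j^3 = -u^3 is a perfect cube, so E-series; the 5-jet and mu = 8 give E_8.

Type E_8, Milnor number mu = 8.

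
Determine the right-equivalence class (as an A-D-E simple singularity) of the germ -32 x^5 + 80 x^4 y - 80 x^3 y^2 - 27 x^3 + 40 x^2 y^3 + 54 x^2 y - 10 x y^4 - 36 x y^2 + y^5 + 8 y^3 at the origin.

E_{8}

The Hessian of f at 0 has rank 0. Corank 2; j^3 = -(3*x - 2*y)^3 is a perfect cube, so E-series; the 5-jet and mu = 8 give E_8.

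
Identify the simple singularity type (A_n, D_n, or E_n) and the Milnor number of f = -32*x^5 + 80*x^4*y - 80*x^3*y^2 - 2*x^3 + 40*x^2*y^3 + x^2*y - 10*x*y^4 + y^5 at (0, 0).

Type D_{6}, Milnor number mu = 6.

The Hessian of f at 0 is [[0, 0], [0, 0]] with rank 0, so corank 2. A Groebner basis of the Jacobian ideal J(f) in C{x,y} is {x*y/10 + y^4, x*y^2, x^2 - x*y/2}; counting standard monomials gives mu = 6. Corank 2; j^3 = -x^2*(2*x - y) has shape L^2 M (L != M), so D-series; mu = 6 gives D_6.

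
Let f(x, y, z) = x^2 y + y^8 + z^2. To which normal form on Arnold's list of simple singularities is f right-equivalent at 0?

D_{9}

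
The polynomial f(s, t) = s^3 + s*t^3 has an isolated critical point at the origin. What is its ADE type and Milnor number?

Type E_{7}, Milnor number mu = 7.

The Hessian of f at 0 has rank 0. Corank 2; j^3 = s^3 is a perfect cube, so E-series; the 4-jet and mu = 7 give E_7.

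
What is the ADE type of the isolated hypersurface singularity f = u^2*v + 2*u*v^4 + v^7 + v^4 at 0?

D5

The Hessian of f at 0 has rank 0. Corank 2; j^3 = u^2*v has shape L^2 M (L != M), so D-series; mu = 5 gives D_5.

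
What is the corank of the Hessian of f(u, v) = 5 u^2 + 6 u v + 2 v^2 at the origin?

Hessian at 0 has rank 2.

0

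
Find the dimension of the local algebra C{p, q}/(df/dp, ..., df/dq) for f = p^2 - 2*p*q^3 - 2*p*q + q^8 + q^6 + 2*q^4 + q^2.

The Hessian of f at 0 has rank 1. Corank 1: A-series; mu = 7 gives A_7.

7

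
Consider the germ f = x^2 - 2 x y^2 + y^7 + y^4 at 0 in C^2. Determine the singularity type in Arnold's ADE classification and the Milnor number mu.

Type A_{6}, Milnor number mu = 6.

The Hessian of f at 0 has rank 1. Corank 1: A-series; mu = 6 gives A_6.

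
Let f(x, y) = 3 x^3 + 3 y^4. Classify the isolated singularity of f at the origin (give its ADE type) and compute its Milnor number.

Type E_{6}, Milnor number mu = 6.

The Hessian of f at 0 has rank 0. Corank 2; j^3 = 3*x^3 is a perfect cube, so E-series; the 4-jet and mu = 6 give E_6.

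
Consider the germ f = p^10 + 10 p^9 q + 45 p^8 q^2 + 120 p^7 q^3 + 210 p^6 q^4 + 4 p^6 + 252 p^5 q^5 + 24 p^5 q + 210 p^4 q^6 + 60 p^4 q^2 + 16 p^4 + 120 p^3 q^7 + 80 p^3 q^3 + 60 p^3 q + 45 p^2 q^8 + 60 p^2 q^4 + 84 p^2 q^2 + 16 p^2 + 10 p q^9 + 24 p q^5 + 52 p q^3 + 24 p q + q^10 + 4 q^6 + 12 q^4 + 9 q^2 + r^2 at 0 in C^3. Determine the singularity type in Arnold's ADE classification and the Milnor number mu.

The Hessian of f at 0 is [[32, 24, 0], [24, 18, 0], [0, 0, 2]] with rank 2, so corank 1. A Groebner basis of the Jacobian ideal J(f) in C{p,q,r} is {512*p*q^2 + 4096*p + q^5 + 416*q^3 + 3072*q, -64*p^2 + p*q^3 - 80*p*q + 7*q^4/8 - 24*q^2, p^3 - 9*p*q^2/4 - 6*p - 21*q^3/16 - 9*q/2, p^2*q + 7*p*q^2/4 + 8*p/3 + 37*q^3/48 + 2*q, r}; counting standard monomials gives mu = 9. Corank 1: A-series; mu = 9 gives A_9.

Type A9, Milnor number mu = 9.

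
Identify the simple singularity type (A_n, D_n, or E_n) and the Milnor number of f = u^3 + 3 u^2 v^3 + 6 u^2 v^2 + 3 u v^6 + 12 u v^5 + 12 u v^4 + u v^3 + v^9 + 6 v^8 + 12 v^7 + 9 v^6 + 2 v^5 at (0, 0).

The Hessian of f at 0 has rank 0. Corank 2; j^3 = u^3 is a perfect cube, so E-series; the 4-jet and mu = 7 give E_7.

Type E7, Milnor number mu = 7.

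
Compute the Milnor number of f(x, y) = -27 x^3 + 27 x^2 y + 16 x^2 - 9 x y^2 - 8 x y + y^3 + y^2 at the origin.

2

The Hessian of f at 0 has rank 1. Corank 1: A-series; mu = 2 gives A_2.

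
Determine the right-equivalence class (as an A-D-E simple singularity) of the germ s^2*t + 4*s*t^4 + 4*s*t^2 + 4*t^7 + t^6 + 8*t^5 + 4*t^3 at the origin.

D7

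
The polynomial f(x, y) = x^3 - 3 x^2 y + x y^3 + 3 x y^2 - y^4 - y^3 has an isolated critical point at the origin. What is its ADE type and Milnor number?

The Hessian of f at 0 has rank 0. Corank 2; j^3 = (x - y)^3 is a perfect cube, so E-series; the 4-jet and mu = 7 give E_7.

Type E_{7}, Milnor number mu = 7.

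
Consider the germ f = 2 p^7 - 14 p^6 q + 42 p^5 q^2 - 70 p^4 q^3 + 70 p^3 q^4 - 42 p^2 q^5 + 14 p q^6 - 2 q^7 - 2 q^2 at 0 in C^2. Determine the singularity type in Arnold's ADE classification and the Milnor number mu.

Type A_6, Milnor number mu = 6.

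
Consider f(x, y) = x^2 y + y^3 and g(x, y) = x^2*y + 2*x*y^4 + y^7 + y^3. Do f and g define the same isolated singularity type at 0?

The Hessian of f at 0 is [[0, 0], [0, 0]] with rank 0, so corank 2. A Groebner basis of the Jacobian ideal J(f) in C{x,y} is {y^3, x^2 + 3*y^2, x*y}; counting standard monomials gives mu = 4. Corank 2; j^3 = y*(x^2 + y^2) splits into three distinct lines over C (the quadratic factor has nonzero discriminant), so D_4. The Hessian of g at 0 is [[0, 0], [0, 0]] with rank 0, so corank 2. A Groebner basis of the Jacobian ideal J(g) in C{x,y} is {y^3, x^2 + 3*y^2, x*y}; counting standard monomials gives mu = 4. Corank 2; j^3 = y*(x^2 + y^2) splits into three distinct lines over C (the quadratic factor has nonzero discriminant), so D_4. Both have type D_4, hence right-equivalent.

Yes.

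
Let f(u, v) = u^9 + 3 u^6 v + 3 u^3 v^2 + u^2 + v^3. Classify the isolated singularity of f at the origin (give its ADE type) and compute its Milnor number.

Type A_2, Milnor number mu = 2.

The Hessian of f at 0 is [[2, 0], [0, 0]] with rank 1, so corank 1. A Groebner basis of the Jacobian ideal J(f) in C{u,v} is {v^2, u}; counting standard monomials gives mu = 2. Corank 1: A-series; mu = 2 gives A_2.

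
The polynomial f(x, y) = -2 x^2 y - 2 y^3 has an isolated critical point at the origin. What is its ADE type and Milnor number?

The Hessian of f at 0 has rank 0. Corank 2; j^3 = -2*y*(x^2 + y^2) splits into three distinct lines over C (the quadratic factor has nonzero discriminant), so D_4.

Type D_{4}, Milnor number mu = 4.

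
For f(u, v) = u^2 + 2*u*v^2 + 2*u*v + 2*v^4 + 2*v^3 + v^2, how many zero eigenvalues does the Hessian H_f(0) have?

Hessian at 0 has rank 1.

1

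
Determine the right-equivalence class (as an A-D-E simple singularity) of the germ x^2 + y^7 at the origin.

The Hessian of f at 0 has rank 1. Corank 1: A-series; mu = 6 gives A_6.

A6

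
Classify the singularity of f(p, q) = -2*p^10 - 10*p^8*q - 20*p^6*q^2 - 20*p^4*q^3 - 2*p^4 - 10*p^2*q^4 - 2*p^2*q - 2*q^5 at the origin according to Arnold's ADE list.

D6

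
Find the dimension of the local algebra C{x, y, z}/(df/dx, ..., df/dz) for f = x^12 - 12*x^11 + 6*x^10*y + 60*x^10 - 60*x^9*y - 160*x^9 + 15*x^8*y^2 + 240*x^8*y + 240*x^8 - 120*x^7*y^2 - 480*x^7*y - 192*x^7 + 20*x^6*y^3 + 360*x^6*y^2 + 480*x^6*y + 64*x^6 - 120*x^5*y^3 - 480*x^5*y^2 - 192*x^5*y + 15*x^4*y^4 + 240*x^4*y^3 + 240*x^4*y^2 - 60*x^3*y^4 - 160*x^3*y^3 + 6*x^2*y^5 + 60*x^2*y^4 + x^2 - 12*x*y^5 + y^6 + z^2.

5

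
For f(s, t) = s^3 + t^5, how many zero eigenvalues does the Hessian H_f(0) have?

2

The Hessian at 0 is [[0, 0], [0, 0]] of rank 0; hence corank 2.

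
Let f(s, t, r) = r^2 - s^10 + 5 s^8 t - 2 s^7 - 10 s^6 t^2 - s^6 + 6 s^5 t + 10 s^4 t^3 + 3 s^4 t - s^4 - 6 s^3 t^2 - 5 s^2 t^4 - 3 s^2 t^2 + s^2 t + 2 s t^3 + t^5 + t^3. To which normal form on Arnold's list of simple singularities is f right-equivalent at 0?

D_4

The Hessian of f at 0 has rank 1. Corank 2; j^3 = t*(s^2 + t^2) splits into three distinct lines over C (the quadratic factor has nonzero discriminant), so D_4.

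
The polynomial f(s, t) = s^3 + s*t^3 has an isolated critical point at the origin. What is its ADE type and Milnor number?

Type E7, Milnor number mu = 7.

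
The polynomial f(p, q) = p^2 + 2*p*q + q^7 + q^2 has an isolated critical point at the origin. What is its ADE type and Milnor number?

Type A6, Milnor number mu = 6.

The Hessian of f at 0 has rank 1. Corank 1: A-series; mu = 6 gives A_6.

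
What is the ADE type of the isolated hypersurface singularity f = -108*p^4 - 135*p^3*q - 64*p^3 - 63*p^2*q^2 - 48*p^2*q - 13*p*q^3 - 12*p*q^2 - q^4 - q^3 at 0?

The Hessian of f at 0 is [[0, 0], [0, 0]] with rank 0, so corank 2. A Groebner basis of the Jacobian ideal J(f) in C{p,q} is {65536*p^2/3 + 32768*p*q/3 + q^4 + 64*q^3/9 + 4096*q^2/3, p^3 + 112*p^2/3 + 56*p*q/3 + q^3/36 + 7*q^2/3, p^2*q - 832*p^2/9 - 416*p*q/9 - 5*q^3/54 - 52*q^2/9, 512*p^2/3 + p*q^2 + 256*p*q/3 + 11*q^3/36 + 32*q^2/3}; counting standard monomials gives mu = 7. Corank 2; j^3 = -(4*p + q)^3 is a perfect cube, so E-series; the 4-jet and mu = 7 give E_7.

E_{7}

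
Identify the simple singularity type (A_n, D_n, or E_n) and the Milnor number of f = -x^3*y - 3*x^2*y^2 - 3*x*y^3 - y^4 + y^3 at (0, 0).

Type E_{7}, Milnor number mu = 7.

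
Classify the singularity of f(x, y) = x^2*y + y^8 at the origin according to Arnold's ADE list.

D_9

The Hessian of f at 0 has rank 0. Corank 2; j^3 = x^2*y has shape L^2 M (L != M), so D-series; mu = 9 gives D_9.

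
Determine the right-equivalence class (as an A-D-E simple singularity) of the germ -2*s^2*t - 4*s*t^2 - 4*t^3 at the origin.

D4

The Hessian of f at 0 has rank 0. Corank 2; j^3 = -2*t*(s^2 + 2*s*t + 2*t^2) splits into three distinct lines over C (the quadratic factor has nonzero discriminant), so D_4.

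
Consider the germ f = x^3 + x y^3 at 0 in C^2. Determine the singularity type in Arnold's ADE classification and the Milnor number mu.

Type E7, Milnor number mu = 7.

The Hessian of f at 0 is [[0, 0], [0, 0]] with rank 0, so corank 2. A Groebner basis of the Jacobian ideal J(f) in C{x,y} is {x^3, x*y^2, 3*x^2 + y^3}; counting standard monomials gives mu = 7. Corank 2; j^3 = x^3 is a perfect cube, so E-series; the 4-jet and mu = 7 give E_7.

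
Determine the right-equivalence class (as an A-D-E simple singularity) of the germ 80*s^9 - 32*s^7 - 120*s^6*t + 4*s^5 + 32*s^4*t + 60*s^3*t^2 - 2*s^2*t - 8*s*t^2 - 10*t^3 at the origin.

The Hessian of f at 0 has rank 0. Corank 2; j^3 = -2*t*(s^2 + 4*s*t + 5*t^2) splits into three distinct lines over C (the quadratic factor has nonzero discriminant), so D_4.

D_{4}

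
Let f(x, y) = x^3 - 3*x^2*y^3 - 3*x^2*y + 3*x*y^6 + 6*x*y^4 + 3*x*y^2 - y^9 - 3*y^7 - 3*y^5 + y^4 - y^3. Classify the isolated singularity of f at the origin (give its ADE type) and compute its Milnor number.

Type E_{6}, Milnor number mu = 6.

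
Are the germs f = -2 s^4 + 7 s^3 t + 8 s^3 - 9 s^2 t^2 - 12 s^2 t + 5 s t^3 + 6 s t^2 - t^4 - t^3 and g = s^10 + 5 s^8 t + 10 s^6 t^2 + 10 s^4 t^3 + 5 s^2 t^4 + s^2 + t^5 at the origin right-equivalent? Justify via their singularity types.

No.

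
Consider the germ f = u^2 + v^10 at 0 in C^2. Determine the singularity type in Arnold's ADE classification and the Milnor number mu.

The Hessian of f at 0 has rank 1. Corank 1: A-series; mu = 9 gives A_9.

Type A9, Milnor number mu = 9.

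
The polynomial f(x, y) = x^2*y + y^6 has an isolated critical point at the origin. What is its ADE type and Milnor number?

Type D_7, Milnor number mu = 7.

The Hessian of f at 0 is [[0, 0], [0, 0]] with rank 0, so corank 2. A Groebner basis of the Jacobian ideal J(f) in C{x,y} is {x^2/6 + y^5, x^3, x*y}; counting standard monomials gives mu = 7. Corank 2; j^3 = x^2*y has shape L^2 M (L != M), so D-series; mu = 7 gives D_7.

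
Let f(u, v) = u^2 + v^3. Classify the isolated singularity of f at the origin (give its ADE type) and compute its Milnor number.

The Hessian of f at 0 is [[2, 0], [0, 0]] with rank 1, so corank 1. A Groebner basis of the Jacobian ideal J(f) in C{u,v} is {v^2, u}; counting standard monomials gives mu = 2. Corank 1: A-series; mu = 2 gives A_2.

Type A_2, Milnor number mu = 2.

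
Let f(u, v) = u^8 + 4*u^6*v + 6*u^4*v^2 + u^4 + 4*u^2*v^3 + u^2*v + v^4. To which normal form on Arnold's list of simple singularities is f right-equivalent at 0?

D_5

The Hessian of f at 0 has rank 0. Corank 2; j^3 = u^2*v has shape L^2 M (L != M), so D-series; mu = 5 gives D_5.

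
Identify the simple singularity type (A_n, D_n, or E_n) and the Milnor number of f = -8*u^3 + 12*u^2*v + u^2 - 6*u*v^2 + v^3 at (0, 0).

The Hessian of f at 0 has rank 1. Corank 1: A-series; mu = 2 gives A_2.

Type A_{2}, Milnor number mu = 2.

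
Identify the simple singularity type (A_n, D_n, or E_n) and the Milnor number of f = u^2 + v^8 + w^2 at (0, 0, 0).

Type A_{7}, Milnor number mu = 7.

The Hessian of f at 0 is [[2, 0, 0], [0, 0, 0], [0, 0, 2]] with rank 2, so corank 1. A Groebner basis of the Jacobian ideal J(f) in C{u,v,w} is {v^7, u, w}; counting standard monomials gives mu = 7. Corank 1: A-series; mu = 7 gives A_7.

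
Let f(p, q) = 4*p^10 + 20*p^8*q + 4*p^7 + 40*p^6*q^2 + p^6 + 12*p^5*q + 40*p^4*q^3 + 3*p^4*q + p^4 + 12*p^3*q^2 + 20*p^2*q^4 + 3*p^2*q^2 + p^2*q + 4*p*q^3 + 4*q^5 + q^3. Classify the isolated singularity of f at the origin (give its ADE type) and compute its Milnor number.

Type D_4, Milnor number mu = 4.

The Hessian of f at 0 has rank 0. Corank 2; j^3 = q*(p^2 + q^2) splits into three distinct lines over C (the quadratic factor has nonzero discriminant), so D_4.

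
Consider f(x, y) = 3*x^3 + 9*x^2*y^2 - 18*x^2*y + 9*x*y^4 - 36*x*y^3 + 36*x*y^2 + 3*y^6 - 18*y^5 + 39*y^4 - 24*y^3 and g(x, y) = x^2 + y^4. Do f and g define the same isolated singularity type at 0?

No.

The Hessian of f at 0 has rank 0. Corank 2; j^3 = 3*(x - 2*y)^3 is a perfect cube, so E-series; the 4-jet and mu = 6 give E_6. The Hessian of g at 0 has rank 1. Corank 1: A-series; mu = 3 gives A_3. f is E_6 but g is A_3, hence not right-equivalent.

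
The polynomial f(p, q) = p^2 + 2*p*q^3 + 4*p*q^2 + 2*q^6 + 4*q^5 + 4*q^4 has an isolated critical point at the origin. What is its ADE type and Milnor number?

Type A_5, Milnor number mu = 5.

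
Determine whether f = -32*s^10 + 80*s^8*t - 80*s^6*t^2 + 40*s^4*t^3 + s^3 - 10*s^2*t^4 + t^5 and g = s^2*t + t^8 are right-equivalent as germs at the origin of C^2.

No.

The Hessian of f at 0 is [[0, 0], [0, 0]] with rank 0, so corank 2. A Groebner basis of the Jacobian ideal J(f) in C{s,t} is {t^4, s^2}; counting standard monomials gives mu = 8. Corank 2; j^3 = s^3 is a perfect cube, so E-series; the 5-jet and mu = 8 give E_8. The Hessian of g at 0 is [[0, 0], [0, 0]] with rank 0, so corank 2. A Groebner basis of the Jacobian ideal J(g) in C{s,t} is {s^2/8 + t^7, s^3, s*t}; counting standard monomials gives mu = 9. Corank 2; j^3 = s^2*t has shape L^2 M (L != M), so D-series; mu = 9 gives D_9. f is E_8 but g is D_9, hence not right-equivalent.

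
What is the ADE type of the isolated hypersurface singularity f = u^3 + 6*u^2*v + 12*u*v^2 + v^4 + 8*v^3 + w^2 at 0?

E6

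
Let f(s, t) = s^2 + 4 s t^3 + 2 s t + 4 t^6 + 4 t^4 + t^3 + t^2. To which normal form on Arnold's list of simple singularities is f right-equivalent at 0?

The Hessian of f at 0 has rank 1. Corank 1: A-series; mu = 2 gives A_2.

A_{2}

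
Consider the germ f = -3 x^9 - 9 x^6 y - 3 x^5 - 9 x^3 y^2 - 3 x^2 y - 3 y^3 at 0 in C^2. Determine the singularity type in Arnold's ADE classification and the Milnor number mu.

Type D4, Milnor number mu = 4.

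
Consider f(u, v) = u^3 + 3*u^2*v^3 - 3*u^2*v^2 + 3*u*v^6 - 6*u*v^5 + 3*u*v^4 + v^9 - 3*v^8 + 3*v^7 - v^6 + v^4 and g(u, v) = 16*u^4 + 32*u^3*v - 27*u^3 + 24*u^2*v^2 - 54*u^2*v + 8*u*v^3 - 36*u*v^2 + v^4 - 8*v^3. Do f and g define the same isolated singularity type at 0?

The Hessian of f at 0 has rank 0. Corank 2; j^3 = u^3 is a perfect cube, so E-series; the 4-jet and mu = 6 give E_6. The Hessian of g at 0 has rank 0. Corank 2; j^3 = -(3*u + 2*v)^3 is a perfect cube, so E-series; the 4-jet and mu = 6 give E_6. Both have type E_6, hence right-equivalent.

Yes.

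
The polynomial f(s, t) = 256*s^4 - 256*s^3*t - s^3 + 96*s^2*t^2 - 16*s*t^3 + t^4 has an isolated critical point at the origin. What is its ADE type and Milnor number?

The Hessian of f at 0 is [[0, 0], [0, 0]] with rank 0, so corank 2. A Groebner basis of the Jacobian ideal J(f) in C{s,t} is {t^4, s*t^2 - t^3/12, s^2}; counting standard monomials gives mu = 6. Corank 2; j^3 = -s^3 is a perfect cube, so E-series; the 4-jet and mu = 6 give E_6.

Type E_{6}, Milnor number mu = 6.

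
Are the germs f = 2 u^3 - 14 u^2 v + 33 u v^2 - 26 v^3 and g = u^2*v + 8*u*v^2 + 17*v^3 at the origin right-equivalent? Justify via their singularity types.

The Hessian of f at 0 has rank 0. Corank 2; j^3 = (u - 2*v)*(2*u^2 - 10*u*v + 13*v^2) splits into three distinct lines over C (the quadratic factor has nonzero discriminant), so D_4. The Hessian of g at 0 has rank 0. Corank 2; j^3 = v*(u^2 + 8*u*v + 17*v^2) splits into three distinct lines over C (the quadratic factor has nonzero discriminant), so D_4. Both have type D_4, hence right-equivalent.

Yes.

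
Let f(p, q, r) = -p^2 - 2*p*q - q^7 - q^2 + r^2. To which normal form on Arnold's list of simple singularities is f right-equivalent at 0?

The Hessian of f at 0 is [[-2, -2, 0], [-2, -2, 0], [0, 0, 2]] with rank 2, so corank 1. A Groebner basis of the Jacobian ideal J(f) in C{p,q,r} is {q^6, p + q, r}; counting standard monomials gives mu = 6. Corank 1: A-series; mu = 6 gives A_6.

A_6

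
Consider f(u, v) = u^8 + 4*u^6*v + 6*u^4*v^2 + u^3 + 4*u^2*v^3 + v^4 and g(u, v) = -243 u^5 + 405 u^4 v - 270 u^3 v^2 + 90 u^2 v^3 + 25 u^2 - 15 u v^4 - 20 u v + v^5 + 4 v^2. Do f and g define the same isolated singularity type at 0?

No.

The Hessian of f at 0 is [[0, 0], [0, 0]] with rank 0, so corank 2. A Groebner basis of the Jacobian ideal J(f) in C{u,v} is {v^3, u^2}; counting standard monomials gives mu = 6. Corank 2; j^3 = u^3 is a perfect cube, so E-series; the 4-jet and mu = 6 give E_6. The Hessian of g at 0 is [[50, -20], [-20, 8]] with rank 1, so corank 1. A Groebner basis of the Jacobian ideal J(g) in C{u,v} is {v^4, u - 2*v/5}; counting standard monomials gives mu = 4. Corank 1: A-series; mu = 4 gives A_4. f is E_6 but g is A_4, hence not right-equivalent.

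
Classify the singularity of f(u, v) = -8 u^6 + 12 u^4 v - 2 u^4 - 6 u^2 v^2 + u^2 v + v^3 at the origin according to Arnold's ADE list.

D_{4}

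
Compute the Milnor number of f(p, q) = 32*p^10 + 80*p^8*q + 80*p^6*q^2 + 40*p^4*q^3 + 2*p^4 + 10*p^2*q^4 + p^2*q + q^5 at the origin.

The Hessian of f at 0 has rank 0. Corank 2; j^3 = p^2*q has shape L^2 M (L != M), so D-series; mu = 6 gives D_6.

6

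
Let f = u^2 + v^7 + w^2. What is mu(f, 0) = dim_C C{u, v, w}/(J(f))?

6

The Hessian of f at 0 has rank 2. Corank 1: A-series; mu = 6 gives A_6.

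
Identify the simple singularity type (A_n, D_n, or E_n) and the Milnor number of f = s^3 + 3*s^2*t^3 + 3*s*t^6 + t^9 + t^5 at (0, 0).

The Hessian of f at 0 is [[0, 0], [0, 0]] with rank 0, so corank 2. A Groebner basis of the Jacobian ideal J(f) in C{s,t} is {s^2/2 + s*t^3, t^4, s^3, s^2*t}; counting standard monomials gives mu = 8. Corank 2; j^3 = s^3 is a perfect cube, so E-series; the 5-jet and mu = 8 give E_8.

Type E_{8}, Milnor number mu = 8.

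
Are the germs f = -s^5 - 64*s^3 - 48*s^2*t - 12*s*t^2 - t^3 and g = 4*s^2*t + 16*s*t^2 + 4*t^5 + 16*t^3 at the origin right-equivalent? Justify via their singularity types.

No.

The Hessian of f at 0 has rank 0. Corank 2; j^3 = -(4*s + t)^3 is a perfect cube, so E-series; the 5-jet and mu = 8 give E_8. The Hessian of g at 0 has rank 0. Corank 2; j^3 = 4*t*(s + 2*t)^2 has shape L^2 M (L != M), so D-series; mu = 6 gives D_6. f is E_8 but g is D_6, hence not right-equivalent.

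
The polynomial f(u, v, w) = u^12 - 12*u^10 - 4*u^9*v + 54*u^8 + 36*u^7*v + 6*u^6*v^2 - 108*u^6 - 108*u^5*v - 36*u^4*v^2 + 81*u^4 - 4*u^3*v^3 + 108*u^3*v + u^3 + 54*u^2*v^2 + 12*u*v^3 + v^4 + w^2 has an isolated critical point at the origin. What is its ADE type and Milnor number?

Type E_{6}, Milnor number mu = 6.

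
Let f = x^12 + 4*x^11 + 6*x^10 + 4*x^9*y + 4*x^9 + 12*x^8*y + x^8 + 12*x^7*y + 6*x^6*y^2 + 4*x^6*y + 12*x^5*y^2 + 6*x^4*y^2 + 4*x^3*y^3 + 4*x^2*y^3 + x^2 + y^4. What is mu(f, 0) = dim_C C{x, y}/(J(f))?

The Hessian of f at 0 is [[2, 0], [0, 0]] with rank 1, so corank 1. A Groebner basis of the Jacobian ideal J(f) in C{x,y} is {y^3, x}; counting standard monomials gives mu = 3. Corank 1: A-series; mu = 3 gives A_3.

3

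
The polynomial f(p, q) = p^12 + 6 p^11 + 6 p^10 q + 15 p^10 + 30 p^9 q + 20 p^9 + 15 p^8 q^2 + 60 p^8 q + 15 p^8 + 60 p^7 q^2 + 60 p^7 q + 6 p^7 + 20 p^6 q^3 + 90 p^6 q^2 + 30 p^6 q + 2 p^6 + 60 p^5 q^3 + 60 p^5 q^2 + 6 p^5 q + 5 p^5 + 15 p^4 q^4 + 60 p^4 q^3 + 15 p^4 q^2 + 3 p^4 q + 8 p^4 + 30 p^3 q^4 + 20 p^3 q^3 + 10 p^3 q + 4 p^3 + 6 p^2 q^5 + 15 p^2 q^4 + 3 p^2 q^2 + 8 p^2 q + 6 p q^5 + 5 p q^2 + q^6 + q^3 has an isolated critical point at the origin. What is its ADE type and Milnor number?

Type D7, Milnor number mu = 7.

The Hessian of f at 0 has rank 0. Corank 2; j^3 = (p + q)*(2*p + q)^2 has shape L^2 M (L != M), so D-series; mu = 7 gives D_7.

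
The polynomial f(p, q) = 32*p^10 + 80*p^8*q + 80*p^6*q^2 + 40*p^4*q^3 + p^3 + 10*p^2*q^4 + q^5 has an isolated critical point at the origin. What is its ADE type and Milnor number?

Type E_{8}, Milnor number mu = 8.

The Hessian of f at 0 is [[0, 0], [0, 0]] with rank 0, so corank 2. A Groebner basis of the Jacobian ideal J(f) in C{p,q} is {q^4, p^2}; counting standard monomials gives mu = 8. Corank 2; j^3 = p^3 is a perfect cube, so E-series; the 5-jet and mu = 8 give E_8.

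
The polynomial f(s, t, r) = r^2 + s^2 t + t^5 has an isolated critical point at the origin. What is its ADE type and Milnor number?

The Hessian of f at 0 has rank 1. Corank 2; j^3 = s^2*t has shape L^2 M (L != M), so D-series; mu = 6 gives D_6.

Type D_{6}, Milnor number mu = 6.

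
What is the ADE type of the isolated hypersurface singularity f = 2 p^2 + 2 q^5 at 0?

The Hessian of f at 0 is [[4, 0], [0, 0]] with rank 1, so corank 1. A Groebner basis of the Jacobian ideal J(f) in C{p,q} is {q^4, p}; counting standard monomials gives mu = 4. Corank 1: A-series; mu = 4 gives A_4.

A_{4}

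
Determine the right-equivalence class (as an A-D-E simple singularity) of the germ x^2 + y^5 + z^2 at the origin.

A4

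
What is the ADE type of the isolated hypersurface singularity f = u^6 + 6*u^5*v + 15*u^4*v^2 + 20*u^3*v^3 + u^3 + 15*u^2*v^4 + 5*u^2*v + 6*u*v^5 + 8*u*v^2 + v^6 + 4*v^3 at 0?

D_{7}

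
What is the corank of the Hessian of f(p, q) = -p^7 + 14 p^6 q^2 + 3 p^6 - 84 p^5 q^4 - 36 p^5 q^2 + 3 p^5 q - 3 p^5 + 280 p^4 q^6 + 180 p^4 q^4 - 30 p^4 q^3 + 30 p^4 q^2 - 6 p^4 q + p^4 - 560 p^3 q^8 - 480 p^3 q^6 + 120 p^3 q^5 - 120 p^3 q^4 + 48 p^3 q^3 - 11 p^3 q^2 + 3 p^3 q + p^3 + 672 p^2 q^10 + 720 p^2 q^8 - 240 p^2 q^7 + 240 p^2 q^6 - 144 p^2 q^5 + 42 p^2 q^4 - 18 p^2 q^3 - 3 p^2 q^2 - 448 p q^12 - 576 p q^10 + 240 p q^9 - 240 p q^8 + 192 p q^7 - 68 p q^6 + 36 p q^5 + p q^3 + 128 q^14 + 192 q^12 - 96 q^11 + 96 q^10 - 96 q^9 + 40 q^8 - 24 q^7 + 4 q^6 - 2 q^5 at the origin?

2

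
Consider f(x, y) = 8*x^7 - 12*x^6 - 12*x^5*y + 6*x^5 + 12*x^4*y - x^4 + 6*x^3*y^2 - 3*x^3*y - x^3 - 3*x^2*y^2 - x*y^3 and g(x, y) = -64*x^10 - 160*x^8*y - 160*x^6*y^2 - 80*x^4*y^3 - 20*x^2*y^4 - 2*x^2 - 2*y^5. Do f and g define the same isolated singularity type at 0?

No.

The Hessian of f at 0 has rank 0. Corank 2; j^3 = -x^3 is a perfect cube, so E-series; the 4-jet and mu = 7 give E_7. The Hessian of g at 0 has rank 1. Corank 1: A-series; mu = 4 gives A_4. f is E_7 but g is A_4, hence not right-equivalent.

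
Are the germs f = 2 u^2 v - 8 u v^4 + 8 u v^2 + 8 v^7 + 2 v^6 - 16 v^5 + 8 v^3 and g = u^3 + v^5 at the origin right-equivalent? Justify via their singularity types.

No.

The Hessian of f at 0 has rank 0. Corank 2; j^3 = 2*v*(u + 2*v)^2 has shape L^2 M (L != M), so D-series; mu = 7 gives D_7. The Hessian of g at 0 has rank 0. Corank 2; j^3 = u^3 is a perfect cube, so E-series; the 5-jet and mu = 8 give E_8. f is D_7 but g is E_8, hence not right-equivalent.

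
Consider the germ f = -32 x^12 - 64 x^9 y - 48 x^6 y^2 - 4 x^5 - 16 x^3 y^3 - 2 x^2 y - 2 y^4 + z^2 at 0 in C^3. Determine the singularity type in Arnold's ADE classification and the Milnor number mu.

The Hessian of f at 0 is [[0, 0, 0], [0, 0, 0], [0, 0, 2]] with rank 1, so corank 2. A Groebner basis of the Jacobian ideal J(f) in C{x,y,z} is {x^3, x^2/4 + y^3, x*y, z}; counting standard monomials gives mu = 5. Corank 2; j^3 = -2*x^2*y has shape L^2 M (L != M), so D-series; mu = 5 gives D_5.

Type D5, Milnor number mu = 5.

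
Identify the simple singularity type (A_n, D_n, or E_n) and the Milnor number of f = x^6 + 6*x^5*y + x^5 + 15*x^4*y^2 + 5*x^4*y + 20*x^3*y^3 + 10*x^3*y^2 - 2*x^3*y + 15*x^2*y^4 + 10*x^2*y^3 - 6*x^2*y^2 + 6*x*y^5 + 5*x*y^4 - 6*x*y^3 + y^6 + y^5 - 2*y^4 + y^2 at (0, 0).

The Hessian of f at 0 has rank 1. Corank 1: A-series; mu = 4 gives A_4.

Type A_4, Milnor number mu = 4.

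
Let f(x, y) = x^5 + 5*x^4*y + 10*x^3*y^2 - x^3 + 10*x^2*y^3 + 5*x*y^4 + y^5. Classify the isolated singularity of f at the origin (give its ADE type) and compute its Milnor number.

Type E8, Milnor number mu = 8.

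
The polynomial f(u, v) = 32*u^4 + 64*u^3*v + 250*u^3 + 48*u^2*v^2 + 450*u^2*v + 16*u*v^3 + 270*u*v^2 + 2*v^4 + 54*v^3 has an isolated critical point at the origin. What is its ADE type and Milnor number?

Type E6, Milnor number mu = 6.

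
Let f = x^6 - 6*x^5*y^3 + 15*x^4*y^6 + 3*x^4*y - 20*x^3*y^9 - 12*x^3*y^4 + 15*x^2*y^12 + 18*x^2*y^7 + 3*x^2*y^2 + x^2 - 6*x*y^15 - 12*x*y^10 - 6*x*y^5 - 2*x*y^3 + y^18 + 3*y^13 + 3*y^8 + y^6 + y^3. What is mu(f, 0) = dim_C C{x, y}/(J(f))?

2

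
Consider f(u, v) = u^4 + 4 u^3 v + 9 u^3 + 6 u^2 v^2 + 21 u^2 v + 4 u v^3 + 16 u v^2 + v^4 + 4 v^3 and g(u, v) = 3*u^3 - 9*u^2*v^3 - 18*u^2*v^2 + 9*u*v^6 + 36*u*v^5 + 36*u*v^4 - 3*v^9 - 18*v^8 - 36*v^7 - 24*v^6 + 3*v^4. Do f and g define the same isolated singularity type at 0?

No.

The Hessian of f at 0 has rank 0. Corank 2; j^3 = (u + v)*(3*u + 2*v)^2 has shape L^2 M (L != M), so D-series; mu = 5 gives D_5. The Hessian of g at 0 has rank 0. Corank 2; j^3 = 3*u^3 is a perfect cube, so E-series; the 4-jet and mu = 6 give E_6. f is D_5 but g is E_6, hence not right-equivalent.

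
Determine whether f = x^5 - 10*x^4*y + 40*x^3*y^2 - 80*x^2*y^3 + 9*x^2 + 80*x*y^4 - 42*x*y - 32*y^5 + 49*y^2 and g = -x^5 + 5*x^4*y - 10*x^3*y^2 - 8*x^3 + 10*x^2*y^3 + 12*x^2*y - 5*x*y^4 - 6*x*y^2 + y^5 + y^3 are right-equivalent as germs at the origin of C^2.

No.

The Hessian of f at 0 has rank 1. Corank 1: A-series; mu = 4 gives A_4. The Hessian of g at 0 has rank 0. Corank 2; j^3 = -(2*x - y)^3 is a perfect cube, so E-series; the 5-jet and mu = 8 give E_8. f is A_4 but g is E_8, hence not right-equivalent.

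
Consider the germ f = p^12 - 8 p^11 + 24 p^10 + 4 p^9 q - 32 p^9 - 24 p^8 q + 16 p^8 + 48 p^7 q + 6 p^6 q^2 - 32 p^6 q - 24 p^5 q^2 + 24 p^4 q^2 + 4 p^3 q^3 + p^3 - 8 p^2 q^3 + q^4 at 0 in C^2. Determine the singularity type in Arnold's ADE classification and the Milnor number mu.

Type E6, Milnor number mu = 6.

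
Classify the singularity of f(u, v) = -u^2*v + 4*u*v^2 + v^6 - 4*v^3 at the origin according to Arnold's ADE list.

The Hessian of f at 0 has rank 0. Corank 2; j^3 = -v*(u - 2*v)^2 has shape L^2 M (L != M), so D-series; mu = 7 gives D_7.

D_{7}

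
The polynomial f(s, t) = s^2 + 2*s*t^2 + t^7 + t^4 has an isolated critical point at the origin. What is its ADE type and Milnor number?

The Hessian of f at 0 is [[2, 0], [0, 0]] with rank 1, so corank 1. A Groebner basis of the Jacobian ideal J(f) in C{s,t} is {s^3, s + t^2}; counting standard monomials gives mu = 6. Corank 1: A-series; mu = 6 gives A_6.

Type A_6, Milnor number mu = 6.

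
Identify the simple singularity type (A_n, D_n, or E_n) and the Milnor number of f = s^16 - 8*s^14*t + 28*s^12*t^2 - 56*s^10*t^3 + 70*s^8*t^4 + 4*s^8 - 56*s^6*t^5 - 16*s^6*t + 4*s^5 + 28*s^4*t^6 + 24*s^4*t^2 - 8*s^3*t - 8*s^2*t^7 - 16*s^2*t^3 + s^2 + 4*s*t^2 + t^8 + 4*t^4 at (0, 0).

The Hessian of f at 0 has rank 1. Corank 1: A-series; mu = 7 gives A_7.

Type A7, Milnor number mu = 7.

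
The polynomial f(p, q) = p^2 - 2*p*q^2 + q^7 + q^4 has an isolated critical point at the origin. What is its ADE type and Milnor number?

Type A6, Milnor number mu = 6.

The Hessian of f at 0 has rank 1. Corank 1: A-series; mu = 6 gives A_6.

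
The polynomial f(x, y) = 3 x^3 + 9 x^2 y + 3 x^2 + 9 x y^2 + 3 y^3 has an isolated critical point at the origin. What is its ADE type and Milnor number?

Type A2, Milnor number mu = 2.

The Hessian of f at 0 has rank 1. Corank 1: A-series; mu = 2 gives A_2.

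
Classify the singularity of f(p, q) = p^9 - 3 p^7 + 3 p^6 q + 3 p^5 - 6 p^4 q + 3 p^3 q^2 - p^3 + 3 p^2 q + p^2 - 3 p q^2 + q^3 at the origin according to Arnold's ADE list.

A2

The Hessian of f at 0 has rank 1. Corank 1: A-series; mu = 2 gives A_2.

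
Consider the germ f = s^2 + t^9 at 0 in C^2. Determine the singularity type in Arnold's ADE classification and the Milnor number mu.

Type A8, Milnor number mu = 8.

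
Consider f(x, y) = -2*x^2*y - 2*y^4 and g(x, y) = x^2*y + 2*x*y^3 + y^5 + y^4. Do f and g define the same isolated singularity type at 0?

The Hessian of f at 0 has rank 0. Corank 2; j^3 = -2*x^2*y has shape L^2 M (L != M), so D-series; mu = 5 gives D_5. The Hessian of g at 0 has rank 0. Corank 2; j^3 = x^2*y has shape L^2 M (L != M), so D-series; mu = 5 gives D_5. Both have type D_5, hence right-equivalent.

Yes.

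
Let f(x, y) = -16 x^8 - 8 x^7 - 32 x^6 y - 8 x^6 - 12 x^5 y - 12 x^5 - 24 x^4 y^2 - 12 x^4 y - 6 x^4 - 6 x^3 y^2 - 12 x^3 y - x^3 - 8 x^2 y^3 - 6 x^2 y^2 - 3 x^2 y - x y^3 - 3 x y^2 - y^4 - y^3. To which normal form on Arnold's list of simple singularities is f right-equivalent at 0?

The Hessian of f at 0 has rank 0. Corank 2; j^3 = -(x + y)^3 is a perfect cube, so E-series; the 4-jet and mu = 7 give E_7.

E_7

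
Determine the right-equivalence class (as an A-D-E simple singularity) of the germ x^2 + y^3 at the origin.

A2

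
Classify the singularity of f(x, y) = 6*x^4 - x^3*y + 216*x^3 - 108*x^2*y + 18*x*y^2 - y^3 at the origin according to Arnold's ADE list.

The Hessian of f at 0 is [[0, 0], [0, 0]] with rank 0, so corank 2. A Groebner basis of the Jacobian ideal J(f) in C{x,y} is {5038848*x^2 - 1679616*x*y + y^4 + 216*y^3 + 139968*y^2, x^3 + 108*x^2 - 36*x*y + 3*y^2, x^2*y + 648*x^2 - 216*x*y + 18*y^2, 2592*x^2 + x*y^2 - 864*x*y - y^3/18 + 72*y^2}; counting standard monomials gives mu = 7. Corank 2; j^3 = (6*x - y)^3 is a perfect cube, so E-series; the 4-jet and mu = 7 give E_7.

E_7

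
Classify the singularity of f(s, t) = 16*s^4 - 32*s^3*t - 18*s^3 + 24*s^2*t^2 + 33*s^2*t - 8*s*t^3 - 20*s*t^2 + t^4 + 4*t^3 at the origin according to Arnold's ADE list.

The Hessian of f at 0 has rank 0. Corank 2; j^3 = -(2*s - t)*(3*s - 2*t)^2 has shape L^2 M (L != M), so D-series; mu = 5 gives D_5.

D5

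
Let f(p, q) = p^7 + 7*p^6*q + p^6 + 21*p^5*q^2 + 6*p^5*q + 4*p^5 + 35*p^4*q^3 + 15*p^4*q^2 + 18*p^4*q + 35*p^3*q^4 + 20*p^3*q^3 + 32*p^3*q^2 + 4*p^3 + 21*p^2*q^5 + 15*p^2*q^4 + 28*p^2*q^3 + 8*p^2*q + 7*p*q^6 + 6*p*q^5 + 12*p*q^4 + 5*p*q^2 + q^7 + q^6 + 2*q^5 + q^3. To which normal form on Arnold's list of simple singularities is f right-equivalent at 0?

The Hessian of f at 0 has rank 0. Corank 2; j^3 = (p + q)*(2*p + q)^2 has shape L^2 M (L != M), so D-series; mu = 7 gives D_7.

D7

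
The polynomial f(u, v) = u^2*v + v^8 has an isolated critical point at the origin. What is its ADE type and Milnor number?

Type D9, Milnor number mu = 9.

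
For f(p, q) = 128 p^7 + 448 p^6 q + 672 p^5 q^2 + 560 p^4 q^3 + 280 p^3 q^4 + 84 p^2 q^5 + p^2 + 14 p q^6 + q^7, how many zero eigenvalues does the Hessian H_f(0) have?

1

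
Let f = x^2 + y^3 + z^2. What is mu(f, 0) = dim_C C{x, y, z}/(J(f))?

The Hessian of f at 0 has rank 2. Corank 1: A-series; mu = 2 gives A_2.

2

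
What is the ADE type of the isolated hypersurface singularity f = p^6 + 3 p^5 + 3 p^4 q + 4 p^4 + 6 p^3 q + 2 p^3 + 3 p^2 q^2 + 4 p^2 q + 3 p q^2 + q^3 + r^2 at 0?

D4

The Hessian of f at 0 has rank 1. Corank 2; j^3 = (p + q)*(2*p^2 + 2*p*q + q^2) splits into three distinct lines over C (the quadratic factor has nonzero discriminant), so D_4.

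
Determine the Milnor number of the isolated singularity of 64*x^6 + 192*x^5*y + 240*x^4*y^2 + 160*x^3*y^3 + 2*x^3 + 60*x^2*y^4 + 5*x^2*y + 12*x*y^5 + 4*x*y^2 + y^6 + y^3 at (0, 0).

7

The Hessian of f at 0 is [[0, 0], [0, 0]] with rank 0, so corank 2. A Groebner basis of the Jacobian ideal J(f) in C{x,y} is {-x*y/12 + y^5 - y^2/12, x*y^2 + y^3, x^2 + 3*x*y/2 + y^2/2}; counting standard monomials gives mu = 7. Corank 2; j^3 = (x + y)^2*(2*x + y) has shape L^2 M (L != M), so D-series; mu = 7 gives D_7.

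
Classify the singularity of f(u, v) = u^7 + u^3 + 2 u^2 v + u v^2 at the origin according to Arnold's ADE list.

D_{8}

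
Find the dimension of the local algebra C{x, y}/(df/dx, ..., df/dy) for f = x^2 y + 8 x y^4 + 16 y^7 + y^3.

4

The Hessian of f at 0 has rank 0. Corank 2; j^3 = y*(x^2 + y^2) splits into three distinct lines over C (the quadratic factor has nonzero discriminant), so D_4.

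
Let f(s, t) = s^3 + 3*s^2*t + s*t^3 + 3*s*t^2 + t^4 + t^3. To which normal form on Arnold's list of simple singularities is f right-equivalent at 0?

E_{7}

The Hessian of f at 0 is [[0, 0], [0, 0]] with rank 0, so corank 2. A Groebner basis of the Jacobian ideal J(f) in C{s,t} is {s^3 + 3*s^2*t + 6*s^2 + 12*s*t + 6*t^2, -3*s^2 + s*t^2 - 6*s*t - 3*t^2, 3*s^2 + 6*s*t + t^3 + 3*t^2}; counting standard monomials gives mu = 7. Corank 2; j^3 = (s + t)^3 is a perfect cube, so E-series; the 4-jet and mu = 7 give E_7.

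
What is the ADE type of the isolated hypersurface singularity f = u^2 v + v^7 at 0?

The Hessian of f at 0 is [[0, 0], [0, 0]] with rank 0, so corank 2. A Groebner basis of the Jacobian ideal J(f) in C{u,v} is {u^2/7 + v^6, u^3, u*v}; counting standard monomials gives mu = 8. Corank 2; j^3 = u^2*v has shape L^2 M (L != M), so D-series; mu = 8 gives D_8.

D_{8}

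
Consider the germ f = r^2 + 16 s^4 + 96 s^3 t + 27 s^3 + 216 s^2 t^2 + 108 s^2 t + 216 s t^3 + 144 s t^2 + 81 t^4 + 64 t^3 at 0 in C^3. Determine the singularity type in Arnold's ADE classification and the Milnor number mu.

Type E_{6}, Milnor number mu = 6.

The Hessian of f at 0 is [[0, 0, 0], [0, 0, 0], [0, 0, 2]] with rank 1, so corank 2. A Groebner basis of the Jacobian ideal J(f) in C{s,t,r} is {t^4, s*t^2 + 25*t^3/18, s^2 + 8*s*t/3 + 16*t^2/9, r}; counting standard monomials gives mu = 6. Corank 2; j^3 = (3*s + 4*t)^3 is a perfect cube, so E-series; the 4-jet and mu = 6 give E_6.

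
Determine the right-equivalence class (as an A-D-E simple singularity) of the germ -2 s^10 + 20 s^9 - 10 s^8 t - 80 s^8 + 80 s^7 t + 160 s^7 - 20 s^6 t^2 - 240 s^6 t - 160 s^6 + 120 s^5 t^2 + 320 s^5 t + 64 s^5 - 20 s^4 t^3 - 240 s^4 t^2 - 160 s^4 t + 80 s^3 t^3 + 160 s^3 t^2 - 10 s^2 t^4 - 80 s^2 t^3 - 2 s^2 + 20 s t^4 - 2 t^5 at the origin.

The Hessian of f at 0 has rank 1. Corank 1: A-series; mu = 4 gives A_4.

A4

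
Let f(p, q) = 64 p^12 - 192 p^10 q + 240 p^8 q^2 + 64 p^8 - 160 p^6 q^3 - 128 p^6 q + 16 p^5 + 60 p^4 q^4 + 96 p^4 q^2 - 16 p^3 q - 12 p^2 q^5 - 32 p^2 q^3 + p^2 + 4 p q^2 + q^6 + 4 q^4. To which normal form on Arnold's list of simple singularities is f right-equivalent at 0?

A5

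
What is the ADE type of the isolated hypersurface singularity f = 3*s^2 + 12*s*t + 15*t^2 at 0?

The Hessian of f at 0 is [[6, 12], [12, 30]] with rank 2, so corank 0. A Groebner basis of the Jacobian ideal J(f) in C{s,t} is {s, t}; counting standard monomials gives mu = 1. Corank 0: nondegenerate Morse point, so A_1.

A1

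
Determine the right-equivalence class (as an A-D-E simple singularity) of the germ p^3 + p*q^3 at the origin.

The Hessian of f at 0 is [[0, 0], [0, 0]] with rank 0, so corank 2. A Groebner basis of the Jacobian ideal J(f) in C{p,q} is {p^3, p*q^2, 3*p^2 + q^3}; counting standard monomials gives mu = 7. Corank 2; j^3 = p^3 is a perfect cube, so E-series; the 4-jet and mu = 7 give E_7.

E_7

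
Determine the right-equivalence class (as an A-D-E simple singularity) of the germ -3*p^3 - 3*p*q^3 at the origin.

E_{7}

The Hessian of f at 0 has rank 0. Corank 2; j^3 = -3*p^3 is a perfect cube, so E-series; the 4-jet and mu = 7 give E_7.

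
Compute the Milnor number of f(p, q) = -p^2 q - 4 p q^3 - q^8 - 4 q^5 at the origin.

The Hessian of f at 0 is [[0, 0], [0, 0]] with rank 0, so corank 2. A Groebner basis of the Jacobian ideal J(f) in C{p,q} is {p^4, p^3*q - p^2 - 2*p*q^2, p^3/2 + p^2*q^2, p*q/2 + q^3}; counting standard monomials gives mu = 9. Corank 2; j^3 = -p^2*q has shape L^2 M (L != M), so D-series; mu = 9 gives D_9.

9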